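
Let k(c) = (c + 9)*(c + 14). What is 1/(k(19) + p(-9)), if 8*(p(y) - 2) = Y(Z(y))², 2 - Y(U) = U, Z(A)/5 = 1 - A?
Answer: 1/1214 ≈ 0.00082372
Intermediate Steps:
k(c) = (9 + c)*(14 + c)
Z(A) = 5 - 5*A (Z(A) = 5*(1 - A) = 5 - 5*A)
Y(U) = 2 - U
p(y) = 2 + (-3 + 5*y)²/8 (p(y) = 2 + (2 - (5 - 5*y))²/8 = 2 + (2 + (-5 + 5*y))²/8 = 2 + (-3 + 5*y)²/8)
1/(k(19) + p(-9)) = 1/((126 + 19² + 23*19) + (2 + (-3 + 5*(-9))²/8)) = 1/((126 + 361 + 437) + (2 + (-3 - 45)²/8)) = 1/(924 + (2 + (⅛)*(-48)²)) = 1/(924 + (2 + (⅛)*2304)) = 1/(924 + (2 + 288)) = 1/(924 + 290) = 1/1214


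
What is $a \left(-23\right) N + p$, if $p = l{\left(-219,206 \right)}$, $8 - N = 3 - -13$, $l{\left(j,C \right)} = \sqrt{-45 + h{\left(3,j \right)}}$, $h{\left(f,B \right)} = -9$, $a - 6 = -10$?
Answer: $-736 + 3 i \sqrt{6} \approx -736.0 + 7.3485 i$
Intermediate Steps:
$a = -4$ ($a = 6 - 10 = -4$)
$l{\left(j,C \right)} = 3 i \sqrt{6}$ ($l{\left(j,C \right)} = \sqrt{-45 - 9} = \sqrt{-54} = 3 i \sqrt{6}$)
$N = -8$ ($N = 8 - \left(3 - -13\right) = 8 - \left(3 + 13\right) = 8 - 16 = -8$)
$p = 3 i \sqrt{6} \approx 7.3485 i$
$a \left(-23\right) N + p = \left(-4\right) \left(-23\right) \left(-8\right) + 3 i \sqrt{6} = 92 \left(-8\right) + 3 i \sqrt{6} = -736 + 3 i \sqrt{6}$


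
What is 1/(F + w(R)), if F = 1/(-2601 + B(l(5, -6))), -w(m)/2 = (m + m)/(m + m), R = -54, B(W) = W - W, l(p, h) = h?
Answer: -2601/5203 ≈ -0.49990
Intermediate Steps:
B(W) = 0
w(m) = -2 (w(m) = -2*(m + m)/(m + m) = -2*2*m/(2*m) = -2*2*m*1/(2*m) = -2*1 = -2)
F = -1/2601 (F = 1/(-2601 + 0) = 1/(-2601) = -1/2601 ≈ -0.00038447)
1/(F + w(R)) = 1/(-1/2601 - 2) = 1/(-5203/2601) = -2601/5203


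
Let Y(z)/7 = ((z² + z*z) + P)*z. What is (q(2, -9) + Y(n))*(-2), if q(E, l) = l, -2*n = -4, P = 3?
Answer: -290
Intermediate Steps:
n = 2 (n = -½*(-4) = 2)
Y(z) = 7*z*(3 + 2*z²) (Y(z) = 7*(((z² + z*z) + 3)*z) = 7*(((z² + z²) + 3)*z) = 7*((2*z² + 3)*z) = 7*((3 + 2*z²)*z) = 7*(z*(3 + 2*z²)) = 7*z*(3 + 2*z²))
(q(2, -9) + Y(n))*(-2) = (-9 + (14*2³ + 21*2))*(-2) = (-9 + (14*8 + 42))*(-2) = (-9 + (112 + 42))*(-2) = (-9 + 154)*(-2) = 145*(-2) = -290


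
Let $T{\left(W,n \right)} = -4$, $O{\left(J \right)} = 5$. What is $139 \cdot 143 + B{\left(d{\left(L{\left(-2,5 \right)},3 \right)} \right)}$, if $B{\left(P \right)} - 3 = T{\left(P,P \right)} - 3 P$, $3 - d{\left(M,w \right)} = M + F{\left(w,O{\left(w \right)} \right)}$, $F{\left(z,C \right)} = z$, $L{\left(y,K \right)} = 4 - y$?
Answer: $19894$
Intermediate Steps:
$d{\left(M,w \right)} = 3 - M - w$ ($d{\left(M,w \right)} = 3 - \left(M + w\right) = 3 - M - w$)
$B{\left(P \right)} = -1 - 3 P$ ($B{\left(P \right)} = 3 - \left(4 + 3 P\right) = -1 - 3 P$)
$139 \cdot 143 + B{\left(d{\left(L{\left(-2,5 \right)},3 \right)} \right)} = 139 \cdot 143 - \left(1 + 3 \left(3 - \left(4 - -2\right) - 3\right)\right) = 19877 - \left(1 + 3 \left(3 - \left(4 + 2\right) - 3\right)\right) = 19877 - \left(1 + 3 \left(3 - 6 - 3\right)\right) = 19877 - -17 = 19877 + \left(-1 + 18\right) = 19877 + 17 = 19894$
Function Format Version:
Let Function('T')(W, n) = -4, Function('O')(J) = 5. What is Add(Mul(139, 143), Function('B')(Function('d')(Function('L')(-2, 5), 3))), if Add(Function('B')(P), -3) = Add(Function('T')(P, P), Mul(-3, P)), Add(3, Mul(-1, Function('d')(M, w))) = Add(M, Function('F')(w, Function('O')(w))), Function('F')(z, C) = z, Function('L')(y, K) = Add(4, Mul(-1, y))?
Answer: 19894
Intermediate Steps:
Function('d')(M, w) = Add(3, Mul(-1, M), Mul(-1, w)) (Function('d')(M, w) = Add(3, Mul(-1, Add(M, w))) = Add(3, Add(Mul(-1, M), Mul(-1, w))) = Add(3, Mul(-1, M), Mul(-1, w)))
Function('B')(P) = Add(-1, Mul(-3, P)) (Function('B')(P) = Add(3, Add(-4, Mul(-3, P))) = Add(-1, Mul(-3, P)))
Add(Mul(139, 143), Function('B')(Function('d')(Function('L')(-2, 5), 3))) = Add(Mul(139, 143), Add(-1, Mul(-3, Add(3, Mul(-1, Add(4, Mul(-1, -2))), Mul(-1, 3))))) = Add(19877, Add(-1, Mul(-3, Add(3, Mul(-1, Add(4, 2)), -3)))) = Add(19877, Add(-1, Mul(-3, Add(3, Mul(-1, 6), -3)))) = Add(19877, Add(-1, Mul(-3, Add(3, -6, -3)))) = Add(19877, Add(-1, Mul(-3, -6))) = Add(19877, Add(-1, 18)) = Add(19877, 17) = 19894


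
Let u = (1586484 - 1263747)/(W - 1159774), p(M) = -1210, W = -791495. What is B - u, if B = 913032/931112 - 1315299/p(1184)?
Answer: 99675844769932133/91599519881870 ≈ 1088.2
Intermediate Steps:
B = 153224431401/140830690 (B = 913032/931112 - 1315299/(-1210) = 913032*(1/931112) - 1315299*(-1/1210) = 114129/116389 + 1315299/1210 = 153224431401/140830690 ≈ 1088.0)
u = -107579/650423 (u = (1586484 - 1263747)/(-791495 - 1159774) = 322737/(-1951269) = 322737*(-1/1951269) = -107579/650423 ≈ -0.16540)
B - u = 153224431401/140830690 - 1*(-107579/650423) = 153224431401/140830690 + 107579/650423 = 99675844769932133/91599519881870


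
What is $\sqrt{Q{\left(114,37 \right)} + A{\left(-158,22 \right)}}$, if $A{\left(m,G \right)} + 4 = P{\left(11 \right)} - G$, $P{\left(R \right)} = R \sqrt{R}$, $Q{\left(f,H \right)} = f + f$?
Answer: $\sqrt{202 + 11 \sqrt{11}} \approx 15.443$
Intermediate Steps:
$Q{\left(f,H \right)} = 2 f$
$P{\left(R \right)} = R^{\frac{3}{2}}$
$A{\left(m,G \right)} = -4 - G + 11 \sqrt{11}$ ($A{\left(m,G \right)} = -4 - \left(G - 11 \sqrt{11}\right) = -4 - G + 11 \sqrt{11}$)
$\sqrt{Q{\left(114,37 \right)} + A{\left(-158,22 \right)}} = \sqrt{2 \cdot 114 - \left(26 - 11 \sqrt{11}\right)} = \sqrt{228 - \left(26 - 11 \sqrt{11}\right)} = \sqrt{202 + 11 \sqrt{11}}$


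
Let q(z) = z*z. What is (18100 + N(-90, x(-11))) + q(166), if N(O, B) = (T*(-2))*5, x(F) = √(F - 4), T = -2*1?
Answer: 45676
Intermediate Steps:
T = -2
q(z) = z²
x(F) = √(-4 + F)
N(O, B) = 20 (N(O, B) = -2*(-2)*5 = 4*5 = 20)
(18100 + N(-90, x(-11))) + q(166) = (18100 + 20) + 166² = 18120 + 27556 = 45676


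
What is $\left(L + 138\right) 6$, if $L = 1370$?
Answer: $9048$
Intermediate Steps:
$\left(L + 138\right) 6 = \left(1370 + 138\right) 6 = 1508 \cdot 6 = 9048$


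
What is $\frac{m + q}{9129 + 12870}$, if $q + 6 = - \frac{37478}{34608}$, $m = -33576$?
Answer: $- \frac{83017381}{54381528} \approx -1.5266$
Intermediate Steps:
$q = - \frac{17509}{2472}$ ($q = -6 - \frac{37478}{34608} = -6 - \frac{2677}{2472} = - \frac{17509}{2472} \approx -7.0829$)
$\frac{m + q}{9129 + 12870} = \frac{-33576 - \frac{17509}{2472}}{9129 + 12870} = - \frac{83017381}{2472 \cdot 21999} = \left(- \frac{83017381}{2472}\right) \frac{1}{21999} = - \frac{83017381}{54381528}$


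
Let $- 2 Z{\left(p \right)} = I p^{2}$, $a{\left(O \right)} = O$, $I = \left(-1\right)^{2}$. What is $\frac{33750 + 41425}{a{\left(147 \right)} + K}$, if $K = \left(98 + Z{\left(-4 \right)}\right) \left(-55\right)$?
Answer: $- \frac{75175}{4803} \approx -15.652$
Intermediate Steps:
$I = 1$
$Z{\left(p \right)} = - \frac{p^{2}}{2}$ ($Z{\left(p \right)} = - \frac{1 p^{2}}{2} = - \frac{p^{2}}{2}$)
$K = -4950$ ($K = \left(98 - \frac{\left(-4\right)^{2}}{2}\right) \left(-55\right) = \left(98 - 8\right) \left(-55\right) = 90 \left(-55\right) = -4950$)
$\frac{33750 + 41425}{a{\left(147 \right)} + K} = \frac{33750 + 41425}{147 - 4950} = \frac{75175}{-4803} = 75175 \left(- \frac{1}{4803}\right) = - \frac{75175}{4803}$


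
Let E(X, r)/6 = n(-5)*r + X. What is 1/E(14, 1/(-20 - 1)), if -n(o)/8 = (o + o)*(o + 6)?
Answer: 7/428 ≈ 0.016355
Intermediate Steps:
n(o) = -16*o*(6 + o) (n(o) = -8*(o + o)*(o + 6) = -8*2*o*(6 + o) = -16*o*(6 + o))
E(X, r) = 6*X + 480*r (E(X, r) = 6*((-16*(-5)*(6 - 5))*r + X) = 6*((-16*(-5)*1)*r + X) = 6*(80*r + X) = 6*(X + 80*r) = 6*X + 480*r)
1/E(14, 1/(-20 - 1)) = 1/(6*14 + 480/(-20 - 1)) = 1/(84 + 480/(-21)) = 1/(84 + 480*(-1/21)) = 1/(84 - 160/7) = 1/(428/7) = 7/428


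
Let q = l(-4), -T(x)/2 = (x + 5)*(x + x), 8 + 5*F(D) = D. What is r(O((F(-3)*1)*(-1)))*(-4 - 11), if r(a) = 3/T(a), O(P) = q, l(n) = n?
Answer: -45/16 ≈ -2.8125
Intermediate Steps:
F(D) = -8/5 + D/5
T(x) = -4*x*(5 + x) (T(x) = -2*(x + 5)*(x + x) = -2*(5 + x)*2*x = -4*x*(5 + x))
q = -4
O(P) = -4
r(a) = -3/(4*a*(5 + a)) (r(a) = 3/((-4*a*(5 + a))) = 3*(-1/(4*a*(5 + a))) = -3/(4*a*(5 + a)))
r(O((F(-3)*1)*(-1)))*(-4 - 11) = (-3/4/(-4*(5 - 4)))*(-4 - 11) = -3/4*(-1/4)/1*(-15) = -3/4*(-1/4)*1*(-15) = (3/16)*(-15) = -45/16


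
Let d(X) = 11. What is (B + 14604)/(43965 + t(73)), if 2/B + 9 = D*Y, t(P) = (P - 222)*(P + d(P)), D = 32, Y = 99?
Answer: 46134038/99347391 ≈ 0.46437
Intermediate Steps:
t(P) = (-222 + P)*(11 + P) (t(P) = (P - 222)*(P + 11) = (-222 + P)*(11 + P))
B = 2/3159 (B = 2/(-9 + 32*99) = 2/(-9 + 3168) = 2/3159 ≈ 0.00063311)
(B + 14604)/(43965 + t(73)) = (2/3159 + 14604)/(43965 + (-2442 + 73² - 211*73)) = 46134038/(3159*(43965 + (-2442 + 5329 - 15403))) = 46134038/(3159*(43965 - 12516)) = (46134038/3159)/31449 = (46134038/3159)*(1/31449) = 46134038/99347391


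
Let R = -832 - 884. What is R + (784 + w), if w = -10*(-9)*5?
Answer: -482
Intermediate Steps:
R = -1716
w = 450 (w = 90*5 = 450)
R + (784 + w) = -1716 + (784 + 450) = -1716 + 1234 = -482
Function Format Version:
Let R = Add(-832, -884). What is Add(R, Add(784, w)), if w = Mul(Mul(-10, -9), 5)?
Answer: -482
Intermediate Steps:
R = -1716
w = 450 (w = Mul(90, 5) = 450)
Add(R, Add(784, w)) = Add(-1716, Add(784, 450)) = Add(-1716, 1234) = -482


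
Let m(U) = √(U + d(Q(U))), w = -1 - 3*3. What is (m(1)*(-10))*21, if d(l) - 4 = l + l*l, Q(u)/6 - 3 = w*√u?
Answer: -210*√1727 ≈ -8727.0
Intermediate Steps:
w = -10 (w = -1 - 9 = -10)
Q(u) = 18 - 60*√u (Q(u) = 18 + 6*(-10*√u) = 18 - 60*√u)
d(l) = 4 + l + l² (d(l) = 4 + (l + l*l) = 4 + (l + l²) = 4 + l + l²)
m(U) = √(22 + U + (18 - 60*√U)² - 60*√U) (m(U) = √(U + (4 + (18 - 60*√U) + (18 - 60*√U)²)) = √(U + (22 + (18 - 60*√U)² - 60*√U)) = √(22 + U + (18 - 60*√U)² - 60*√U))
(m(1)*(-10))*21 = (√(346 - 2220*√1 + 3601*1)*(-10))*21 = (√(346 - 2220*1 + 3601)*(-10))*21 = (√(346 - 2220 + 3601)*(-10))*21 = (√1727*(-10))*21 = -10*√1727*21 = -210*√1727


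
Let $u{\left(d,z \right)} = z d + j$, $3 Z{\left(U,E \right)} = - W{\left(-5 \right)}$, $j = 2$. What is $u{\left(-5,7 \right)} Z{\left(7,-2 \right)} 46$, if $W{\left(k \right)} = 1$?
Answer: $506$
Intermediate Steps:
$Z{\left(U,E \right)} = - \frac{1}{3}$ ($Z{\left(U,E \right)} = \frac{\left(-1\right) 1}{3} = \frac{1}{3} \left(-1\right) = - \frac{1}{3}$)
$u{\left(d,z \right)} = 2 + d z$ ($u{\left(d,z \right)} = z d + 2 = d z + 2 = 2 + d z$)
$u{\left(-5,7 \right)} Z{\left(7,-2 \right)} 46 = \left(2 - 35\right) \left(- \frac{1}{3}\right) 46 = \left(-33\right) \left(- \frac{1}{3}\right) 46 = 11 \cdot 46 = 506$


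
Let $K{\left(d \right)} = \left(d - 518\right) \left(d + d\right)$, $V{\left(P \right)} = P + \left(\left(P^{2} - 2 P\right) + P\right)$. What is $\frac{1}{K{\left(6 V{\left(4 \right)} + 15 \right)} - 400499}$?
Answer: $- \frac{1}{490853} \approx -2.0373 \cdot 10^{-6}$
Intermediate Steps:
$V{\left(P \right)} = P^{2}$ ($V{\left(P \right)} = P + \left(P^{2} - P\right) = P^{2}$)
$K{\left(d \right)} = 2 d \left(-518 + d\right)$ ($K{\left(d \right)} = \left(-518 + d\right) 2 d = 2 d \left(-518 + d\right)$)
$\frac{1}{K{\left(6 V{\left(4 \right)} + 15 \right)} - 400499} = \frac{1}{2 \left(6 \cdot 4^{2} + 15\right) \left(-518 + \left(6 \cdot 4^{2} + 15\right)\right) - 400499} = \frac{1}{2 \left(6 \cdot 16 + 15\right) \left(-518 + \left(6 \cdot 16 + 15\right)\right) - 400499} = \frac{1}{2 \left(96 + 15\right) \left(-518 + \left(96 + 15\right)\right) - 400499} = \frac{1}{2 \cdot 111 \left(-518 + 111\right) - 400499} = \frac{1}{2 \cdot 111 \left(-407\right) - 400499} = \frac{1}{-90354 - 400499} = \frac{1}{-490853} = - \frac{1}{490853}$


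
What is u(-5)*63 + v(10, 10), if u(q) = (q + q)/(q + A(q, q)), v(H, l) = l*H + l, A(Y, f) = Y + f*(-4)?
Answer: 47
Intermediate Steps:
A(Y, f) = Y - 4*f
v(H, l) = l + H*l (v(H, l) = H*l + l = l + H*l)
u(q) = -1 (u(q) = (q + q)/(q + (q - 4*q)) = (2*q)/(q - 3*q) = (2*q)/((-2*q)) = (2*q)*(-1/(2*q)) = -1)
u(-5)*63 + v(10, 10) = -1*63 + 10*(1 + 10) = -63 + 10*11 = -63 + 110 = 47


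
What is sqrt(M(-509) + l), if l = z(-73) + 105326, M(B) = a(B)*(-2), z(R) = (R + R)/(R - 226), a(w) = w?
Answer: sqrt(9507303598)/299 ≈ 326.10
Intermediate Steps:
z(R) = 2*R/(-226 + R) (z(R) = (2*R)/(-226 + R) = 2*R/(-226 + R))
M(B) = -2*B (M(B) = B*(-2) = -2*B)
l = 31492620/299 (l = 2*(-73)/(-226 - 73) + 105326 = 2*(-73)/(-299) + 105326 = 2*(-73)*(-1/299) + 105326 = 146/299 + 105326 = 31492620/299 ≈ 1.0533e+5)
sqrt(M(-509) + l) = sqrt(-2*(-509) + 31492620/299) = sqrt(1018 + 31492620/299) = sqrt(31797002/299) = sqrt(9507303598)/299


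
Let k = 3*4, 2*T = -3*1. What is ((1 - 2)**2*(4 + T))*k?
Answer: 30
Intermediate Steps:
T = -3/2 (T = (-3*1)/2 = (1/2)*(-3) = -3/2 ≈ -1.5000)
k = 12
((1 - 2)**2*(4 + T))*k = ((1 - 2)**2*(4 - 3/2))*12 = ((-1)**2*(5/2))*12 = (1*(5/2))*12 = (5/2)*12 = 30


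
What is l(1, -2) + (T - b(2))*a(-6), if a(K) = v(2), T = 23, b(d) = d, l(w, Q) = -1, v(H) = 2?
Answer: 41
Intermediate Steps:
a(K) = 2
l(1, -2) + (T - b(2))*a(-6) = -1 + (23 - 1*2)*2 = -1 + (23 - 2)*2 = -1 + 21*2 = -1 + 42 = 41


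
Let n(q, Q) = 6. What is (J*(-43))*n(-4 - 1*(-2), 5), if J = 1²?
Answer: -258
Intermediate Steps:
J = 1
(J*(-43))*n(-4 - 1*(-2), 5) = (1*(-43))*6 = -43*6 = -258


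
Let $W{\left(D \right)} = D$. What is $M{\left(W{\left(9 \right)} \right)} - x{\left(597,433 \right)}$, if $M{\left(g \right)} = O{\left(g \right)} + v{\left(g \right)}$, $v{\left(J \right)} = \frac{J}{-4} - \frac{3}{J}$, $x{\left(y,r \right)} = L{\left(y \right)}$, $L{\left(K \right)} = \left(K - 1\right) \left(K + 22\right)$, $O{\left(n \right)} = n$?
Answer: $- \frac{4427011}{12} \approx -3.6892 \cdot 10^{5}$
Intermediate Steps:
$L{\left(K \right)} = \left(-1 + K\right) \left(22 + K\right)$
$x{\left(y,r \right)} = -22 + y^{2} + 21 y$
$v{\left(J \right)} = - \frac{3}{J} - \frac{J}{4}$ ($v{\left(J \right)} = J \left(- \frac{1}{4}\right) - \frac{3}{J} = - \frac{J}{4} - \frac{3}{J} = - \frac{3}{J} - \frac{J}{4}$)
$M{\left(g \right)} = - \frac{3}{g} + \frac{3 g}{4}$ ($M{\left(g \right)} = g - \left(\frac{3}{g} + \frac{g}{4}\right) = - \frac{3}{g} + \frac{3 g}{4}$)
$M{\left(W{\left(9 \right)} \right)} - x{\left(597,433 \right)} = \left(- \frac{3}{9} + \frac{3}{4} \cdot 9\right) - \left(-22 + 597^{2} + 21 \cdot 597\right) = \left(\left(-3\right) \frac{1}{9} + \frac{27}{4}\right) - \left(-22 + 356409 + 12537\right) = \left(- \frac{1}{3} + \frac{27}{4}\right) - 368924 = \frac{77}{12} - 368924 = - \frac{4427011}{12}$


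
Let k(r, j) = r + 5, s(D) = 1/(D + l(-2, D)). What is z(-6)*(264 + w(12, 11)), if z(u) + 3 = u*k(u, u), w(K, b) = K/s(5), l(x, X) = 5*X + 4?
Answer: 2016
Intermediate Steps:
l(x, X) = 4 + 5*X
s(D) = 1/(4 + 6*D) (s(D) = 1/(D + (4 + 5*D)) = 1/(4 + 6*D))
w(K, b) = 34*K (w(K, b) = K/((1/(2*(2 + 3*5)))) = K/((1/(2*(2 + 15)))) = K/(((½)/17)) = K/(((½)*(1/17))) = K/(1/34) = K*34 = 34*K)
k(r, j) = 5 + r
z(u) = -3 + u*(5 + u)
z(-6)*(264 + w(12, 11)) = (-3 - 6*(5 - 6))*(264 + 34*12) = (-3 - 6*(-1))*(264 + 408) = (-3 + 6)*672 = 3*672 = 2016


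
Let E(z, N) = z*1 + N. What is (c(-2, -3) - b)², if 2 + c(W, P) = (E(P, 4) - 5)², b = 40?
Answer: 676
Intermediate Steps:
E(z, N) = N + z (E(z, N) = z + N = N + z)
c(W, P) = -2 + (-1 + P)² (c(W, P) = -2 + ((4 + P) - 5)² = -2 + (-1 + P)²)
(c(-2, -3) - b)² = ((-2 + (-1 - 3)²) - 1*40)² = ((-2 + (-4)²) - 40)² = ((-2 + 16) - 40)² = (14 - 40)² = (-26)² = 676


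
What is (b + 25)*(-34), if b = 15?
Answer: -1360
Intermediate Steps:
(b + 25)*(-34) = (15 + 25)*(-34) = 40*(-34) = -1360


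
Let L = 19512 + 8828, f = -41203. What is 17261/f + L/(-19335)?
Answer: -300286891/159332001 ≈ -1.8847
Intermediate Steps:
L = 28340
17261/f + L/(-19335) = 17261/(-41203) + 28340/(-19335) = 17261*(-1/41203) + 28340*(-1/19335) = -17261/41203 - 5668/3867 = -300286891/159332001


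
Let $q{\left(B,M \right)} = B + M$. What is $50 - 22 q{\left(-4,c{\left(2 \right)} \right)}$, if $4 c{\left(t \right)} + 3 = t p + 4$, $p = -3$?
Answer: $\frac{331}{2} \approx 165.5$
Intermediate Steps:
$c{\left(t \right)} = \frac{1}{4} - \frac{3 t}{4}$ ($c{\left(t \right)} = - \frac{3}{4} + \frac{t \left(-3\right) + 4}{4} = - \frac{3}{4} + \frac{- 3 t + 4}{4} = - \frac{3}{4} + \frac{4 - 3 t}{4} = - \frac{3}{4} - \left(-1 + \frac{3 t}{4}\right) = \frac{1}{4} - \frac{3 t}{4}$)
$50 - 22 q{\left(-4,c{\left(2 \right)} \right)} = 50 - 22 \left(-4 + \left(\frac{1}{4} - \frac{3}{2}\right)\right) = 50 - 22 \left(-4 - \frac{5}{4}\right) = 50 - - \frac{231}{2} = 50 + \frac{231}{2} = \frac{331}{2}$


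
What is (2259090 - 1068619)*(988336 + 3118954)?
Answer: 4889609633590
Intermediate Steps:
(2259090 - 1068619)*(988336 + 3118954) = 1190471*4107290 = 4889609633590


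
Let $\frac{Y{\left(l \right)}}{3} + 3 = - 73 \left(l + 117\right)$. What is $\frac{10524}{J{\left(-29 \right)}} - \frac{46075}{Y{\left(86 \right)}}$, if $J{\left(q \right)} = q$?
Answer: $- \frac{466624009}{1289514} \approx -361.86$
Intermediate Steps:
$Y{\left(l \right)} = -25632 - 219 l$ ($Y{\left(l \right)} = -9 + 3 \left(- 73 \left(l + 117\right)\right) = -9 + 3 \left(- 73 \left(117 + l\right)\right) = -9 + 3 \left(-8541 - 73 l\right) = -9 - \left(25623 + 219 l\right) = -25632 - 219 l$)
$\frac{10524}{J{\left(-29 \right)}} - \frac{46075}{Y{\left(86 \right)}} = \frac{10524}{-29} - \frac{46075}{-25632 - 18834} = 10524 \left(- \frac{1}{29}\right) - \frac{46075}{-25632 - 18834} = - \frac{10524}{29} - \frac{46075}{-44466} = - \frac{10524}{29} - - \frac{46075}{44466} = - \frac{10524}{29} + \frac{46075}{44466} = - \frac{466624009}{1289514}$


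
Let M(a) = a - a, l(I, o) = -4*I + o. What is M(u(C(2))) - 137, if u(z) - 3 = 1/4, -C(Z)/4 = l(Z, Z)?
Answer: -137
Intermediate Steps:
l(I, o) = o - 4*I
C(Z) = 12*Z (C(Z) = -4*(Z - 4*Z) = -(-12)*Z = 12*Z)
u(z) = 13/4 (u(z) = 3 + 1/4 = 13/4)
M(a) = 0
M(u(C(2))) - 137 = 0 - 137 = -137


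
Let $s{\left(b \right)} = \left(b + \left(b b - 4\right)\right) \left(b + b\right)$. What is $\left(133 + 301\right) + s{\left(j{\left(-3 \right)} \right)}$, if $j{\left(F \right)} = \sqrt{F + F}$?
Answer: $422 - 20 i \sqrt{6} \approx 422.0 - 48.99 i$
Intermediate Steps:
$j{\left(F \right)} = \sqrt{2} \sqrt{F}$ ($j{\left(F \right)} = \sqrt{2 F} = \sqrt{2} \sqrt{F}$)
$s{\left(b \right)} = 2 b \left(-4 + b + b^{2}\right)$ ($s{\left(b \right)} = \left(b + \left(b^{2} - 4\right)\right) 2 b = \left(b + \left(-4 + b^{2}\right)\right) 2 b = \left(-4 + b + b^{2}\right) 2 b = 2 b \left(-4 + b + b^{2}\right)$)
$\left(133 + 301\right) + s{\left(j{\left(-3 \right)} \right)} = \left(133 + 301\right) + 2 \sqrt{2} \sqrt{-3} \left(-4 + \sqrt{2} \sqrt{-3} + \left(\sqrt{2} \sqrt{-3}\right)^{2}\right) = 434 + 2 \sqrt{2} i \sqrt{3} \left(-4 + \sqrt{2} i \sqrt{3} + \left(\sqrt{2} i \sqrt{3}\right)^{2}\right) = 434 + 2 i \sqrt{6} \left(-4 + i \sqrt{6} + \left(i \sqrt{6}\right)^{2}\right) = 434 + 2 i \sqrt{6} \left(-4 + i \sqrt{6} - 6\right) = 434 + 2 i \sqrt{6} \left(-10 + i \sqrt{6}\right)$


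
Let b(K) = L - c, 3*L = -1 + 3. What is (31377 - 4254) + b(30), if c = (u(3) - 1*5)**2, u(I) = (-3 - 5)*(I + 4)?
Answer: 70208/3 ≈ 23403.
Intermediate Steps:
u(I) = -32 - 8*I (u(I) = -8*(4 + I) = -32 - 8*I)
c = 3721 (c = ((-32 - 8*3) - 1*5)**2 = ((-32 - 24) - 5)**2 = (-56 - 5)**2 = (-61)**2 = 3721)
L = 2/3 (L = (-1 + 3)/3 = (1/3)*2 = 2/3 ≈ 0.66667)
b(K) = -11161/3 (b(K) = 2/3 - 1*3721 = 2/3 - 3721 = -11161/3)
(31377 - 4254) + b(30) = (31377 - 4254) - 11161/3 = 27123 - 11161/3 = 70208/3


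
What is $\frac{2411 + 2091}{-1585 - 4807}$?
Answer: $- \frac{2251}{3196} \approx -0.70432$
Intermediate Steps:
$\frac{2411 + 2091}{-1585 - 4807} = \frac{4502}{-6392} = 4502 \left(- \frac{1}{6392}\right) = - \frac{2251}{3196}$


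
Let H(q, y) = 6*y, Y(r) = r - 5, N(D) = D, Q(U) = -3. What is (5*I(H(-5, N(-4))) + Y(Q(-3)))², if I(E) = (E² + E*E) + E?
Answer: 31719424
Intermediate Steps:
Y(r) = -5 + r
I(E) = E + 2*E² (I(E) = (E² + E²) + E = 2*E² + E = E + 2*E²)
(5*I(H(-5, N(-4))) + Y(Q(-3)))² = (5*((6*(-4))*(1 + 2*(6*(-4)))) + (-5 - 3))² = (5*(-24*(1 + 2*(-24))) - 8)² = (5*(-24*(1 - 48)) - 8)² = (5*(-24*(-47)) - 8)² = (5*1128 - 8)² = (5640 - 8)² = 5632² = 31719424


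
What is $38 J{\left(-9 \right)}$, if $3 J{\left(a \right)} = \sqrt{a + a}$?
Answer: $38 i \sqrt{2} \approx 53.74 i$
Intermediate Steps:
$J{\left(a \right)} = \frac{\sqrt{2} \sqrt{a}}{3}$ ($J{\left(a \right)} = \frac{\sqrt{a + a}}{3} = \frac{\sqrt{2 a}}{3} = \frac{\sqrt{2} \sqrt{a}}{3}$)
$38 J{\left(-9 \right)} = 38 \frac{\sqrt{2} \sqrt{-9}}{3} = 38 \frac{\sqrt{2} \cdot 3 i}{3} = 38 i \sqrt{2}$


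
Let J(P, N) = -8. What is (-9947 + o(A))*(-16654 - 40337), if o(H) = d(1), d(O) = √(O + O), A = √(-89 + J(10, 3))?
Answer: 566889477 - 56991*√2 ≈ 5.6681e+8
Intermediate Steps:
A = I*√97 (A = √(-89 - 8) = √(-97) = I*√97 ≈ 9.8489*I)
d(O) = √2*√O (d(O) = √(2*O) = √2*√O)
o(H) = √2 (o(H) = √2*√1 = √2*1 = √2)
(-9947 + o(A))*(-16654 - 40337) = (-9947 + √2)*(-16654 - 40337) = (-9947 + √2)*(-56991) = 566889477 - 56991*√2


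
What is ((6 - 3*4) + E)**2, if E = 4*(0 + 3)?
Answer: 36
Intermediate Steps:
E = 12 (E = 4*3 = 12)
((6 - 3*4) + E)**2 = ((6 - 3*4) + 12)**2 = ((6 - 12) + 12)**2 = (-6 + 12)**2 = 6**2 = 36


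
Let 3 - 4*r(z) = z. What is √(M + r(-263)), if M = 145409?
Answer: √581902/2 ≈ 381.41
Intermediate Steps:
r(z) = ¾ - z/4
√(M + r(-263)) = √(145409 + (¾ - ¼*(-263))) = √(145409 + (¾ + 263/4)) = √(145409 + 133/2) = √(290951/2) = √581902/2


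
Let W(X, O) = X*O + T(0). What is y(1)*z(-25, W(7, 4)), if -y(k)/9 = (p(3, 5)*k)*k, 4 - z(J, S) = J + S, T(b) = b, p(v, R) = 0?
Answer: 0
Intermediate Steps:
W(X, O) = O*X (W(X, O) = X*O + 0 = O*X + 0 = O*X)
z(J, S) = 4 - J - S (z(J, S) = 4 - (J + S) = 4 + (-J - S) = 4 - J - S)
y(k) = 0 (y(k) = -9*0*k*k = -0*k = -9*0 = 0)
y(1)*z(-25, W(7, 4)) = 0*(4 - 1*(-25) - 4*7) = 0*(4 + 25 - 1*28) = 0*(4 + 25 - 28) = 0*1 = 0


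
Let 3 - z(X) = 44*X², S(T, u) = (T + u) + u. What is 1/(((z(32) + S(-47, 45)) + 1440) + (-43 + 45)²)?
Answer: -1/43566 ≈ -2.2954e-5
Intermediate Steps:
S(T, u) = T + 2*u
z(X) = 3 - 44*X²
1/(((z(32) + S(-47, 45)) + 1440) + (-43 + 45)²) = 1/((((3 - 44*32²) + (-47 + 2*45)) + 1440) + (-43 + 45)²) = 1/((((3 - 44*1024) + (-47 + 90)) + 1440) + 2²) = 1/((((3 - 45056) + 43) + 1440) + 4) = 1/(((-45053 + 43) + 1440) + 4) = 1/((-45010 + 1440) + 4) = 1/(-43570 + 4) = 1/(-43566) = -1/43566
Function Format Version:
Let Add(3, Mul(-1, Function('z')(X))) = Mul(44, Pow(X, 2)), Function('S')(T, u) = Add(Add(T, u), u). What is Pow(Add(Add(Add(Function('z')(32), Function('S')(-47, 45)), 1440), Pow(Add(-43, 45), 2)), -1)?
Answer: Rational(-1, 43566) ≈ -2.2954e-5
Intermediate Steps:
Function('S')(T, u) = Add(T, Mul(2, u))
Function('z')(X) = Add(3, Mul(-44, Pow(X, 2))) (Function('z')(X) = Add(3, Mul(-1, Mul(44, Pow(X, 2)))) = Add(3, Mul(-44, Pow(X, 2))))
Pow(Add(Add(Add(Function('z')(32), Function('S')(-47, 45)), 1440), Pow(Add(-43, 45), 2)), -1) = Pow(Add(Add(Add(Add(3, Mul(-44, Pow(32, 2))), Add(-47, Mul(2, 45))), 1440), Pow(Add(-43, 45), 2)), -1) = Pow(Add(Add(Add(Add(3, Mul(-44, 1024)), Add(-47, 90)), 1440), Pow(2, 2)), -1) = Pow(Add(Add(Add(Add(3, -45056), 43), 1440), 4), -1) = Pow(Add(Add(Add(-45053, 43), 1440), 4), -1) = Pow(Add(Add(-45010, 1440), 4), -1) = Pow(Add(-43570, 4), -1) = Pow(-43566, -1) = Rational(-1, 43566)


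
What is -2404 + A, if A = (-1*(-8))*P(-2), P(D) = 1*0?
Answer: -2404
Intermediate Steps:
P(D) = 0
A = 0 (A = -1*(-8)*0 = 8*0 = 0)
-2404 + A = -2404 + 0 = -2404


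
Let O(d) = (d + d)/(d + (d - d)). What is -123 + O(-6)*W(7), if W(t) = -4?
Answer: -131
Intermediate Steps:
O(d) = 2 (O(d) = (2*d)/(d + 0) = (2*d)/d = 2)
-123 + O(-6)*W(7) = -123 + 2*(-4) = -123 - 8 = -131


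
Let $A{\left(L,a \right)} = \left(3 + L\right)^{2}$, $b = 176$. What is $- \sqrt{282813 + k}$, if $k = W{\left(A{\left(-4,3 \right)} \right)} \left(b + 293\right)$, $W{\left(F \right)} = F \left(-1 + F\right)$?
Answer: $- \sqrt{282813} \approx -531.8$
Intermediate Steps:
$k = 0$ ($k = \left(3 - 4\right)^{2} \left(-1 + \left(3 - 4\right)^{2}\right) \left(176 + 293\right) = \left(-1\right)^{2} \left(-1 + \left(-1\right)^{2}\right) 469 = 1 \left(-1 + 1\right) 469 = 1 \cdot 0 \cdot 469 = 0 \cdot 469 = 0$)
$- \sqrt{282813 + k} = - \sqrt{282813 + 0} = - \sqrt{282813}$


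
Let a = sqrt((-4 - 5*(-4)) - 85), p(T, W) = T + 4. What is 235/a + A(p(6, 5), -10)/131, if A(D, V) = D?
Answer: 10/131 - 235*I*sqrt(69)/69 ≈ 0.076336 - 28.291*I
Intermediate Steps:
p(T, W) = 4 + T
a = I*sqrt(69) (a = sqrt((-4 + 20) - 85) = sqrt(16 - 85) = sqrt(-69) = I*sqrt(69) ≈ 8.3066*I)
235/a + A(p(6, 5), -10)/131 = 235/((I*sqrt(69))) + (4 + 6)/131 = 235*(-I*sqrt(69)/69) + 10*(1/131) = -235*I*sqrt(69)/69 + 10/131 = 10/131 - 235*I*sqrt(69)/69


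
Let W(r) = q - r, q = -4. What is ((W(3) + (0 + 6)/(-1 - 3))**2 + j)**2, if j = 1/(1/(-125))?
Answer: 44521/16 ≈ 2782.6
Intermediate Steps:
W(r) = -4 - r
j = -125 (j = 1/(-1/125) = -125)
((W(3) + (0 + 6)/(-1 - 3))**2 + j)**2 = (((-4 - 1*3) + (0 + 6)/(-1 - 3))**2 - 125)**2 = (((-4 - 3) + 6/(-4))**2 - 125)**2 = ((-7 + 6*(-1/4))**2 - 125)**2 = ((-7 - 3/2)**2 - 125)**2 = ((-17/2)**2 - 125)**2 = (289/4 - 125)**2 = (-211/4)**2 = 44521/16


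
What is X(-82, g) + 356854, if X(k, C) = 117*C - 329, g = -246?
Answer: 327743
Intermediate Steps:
X(k, C) = -329 + 117*C
X(-82, g) + 356854 = (-329 + 117*(-246)) + 356854 = (-329 - 28782) + 356854 = -29111 + 356854 = 327743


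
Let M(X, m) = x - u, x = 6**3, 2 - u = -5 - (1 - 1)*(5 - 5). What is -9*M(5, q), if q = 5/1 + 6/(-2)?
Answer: -1881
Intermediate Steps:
q = 2 (q = 5*1 + 6*(-1/2) = 5 - 3 = 2)
u = 7 (u = 2 - (-5 - (1 - 1)*(5 - 5)) = 2 - (-5 - 0*0) = 2 - (-5 - 1*0) = 2 - (-5 + 0) = 2 - 1*(-5) = 2 + 5 = 7)
x = 216
M(X, m) = 209 (M(X, m) = 216 - 1*7 = 216 - 7 = 209)
-9*M(5, q) = -9*209 = -1881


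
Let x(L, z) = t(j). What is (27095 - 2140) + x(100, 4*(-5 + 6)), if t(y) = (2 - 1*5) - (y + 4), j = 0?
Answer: 24948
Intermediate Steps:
t(y) = -7 - y (t(y) = (2 - 5) - (4 + y) = -3 + (-4 - y) = -7 - y)
x(L, z) = -7 (x(L, z) = -7 - 1*0 = -7 + 0 = -7)
(27095 - 2140) + x(100, 4*(-5 + 6)) = (27095 - 2140) - 7 = 24955 - 7 = 24948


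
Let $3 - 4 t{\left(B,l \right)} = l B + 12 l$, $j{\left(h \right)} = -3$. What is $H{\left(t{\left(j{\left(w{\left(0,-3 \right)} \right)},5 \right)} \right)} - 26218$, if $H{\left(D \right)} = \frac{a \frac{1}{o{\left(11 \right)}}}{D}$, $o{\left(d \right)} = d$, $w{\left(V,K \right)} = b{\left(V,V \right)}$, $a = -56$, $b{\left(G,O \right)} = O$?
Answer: $- \frac{865178}{33} \approx -26218.0$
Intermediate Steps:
$w{\left(V,K \right)} = V$
$t{\left(B,l \right)} = \frac{3}{4} - 3 l - \frac{B l}{4}$ ($t{\left(B,l \right)} = \frac{3}{4} - \frac{l B + 12 l}{4} = \frac{3}{4} - \frac{B l + 12 l}{4} = \frac{3}{4} - \frac{12 l + B l}{4} = \frac{3}{4} - \left(3 l + \frac{B l}{4}\right) = \frac{3}{4} - 3 l - \frac{B l}{4}$)
$H{\left(D \right)} = - \frac{56}{11 D}$ ($H{\left(D \right)} = \frac{\left(-56\right) \frac{1}{11}}{D} = - \frac{56}{11 D}$)
$H{\left(t{\left(j{\left(w{\left(0,-3 \right)} \right)},5 \right)} \right)} - 26218 = - \frac{56}{11 \left(\frac{3}{4} - 15 - \left(- \frac{3}{4}\right) 5\right)} - 26218 = - \frac{56}{11 \left(\frac{3}{4} - 15 + \frac{15}{4}\right)} - 26218 = - \frac{56}{11 \left(- \frac{21}{2}\right)} - 26218 = \left(- \frac{56}{11}\right) \left(- \frac{2}{21}\right) - 26218 = \frac{16}{33} - 26218 = - \frac{865178}{33}$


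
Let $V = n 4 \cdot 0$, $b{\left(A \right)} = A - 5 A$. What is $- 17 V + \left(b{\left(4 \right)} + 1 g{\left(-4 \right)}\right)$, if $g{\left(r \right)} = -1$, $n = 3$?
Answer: $-17$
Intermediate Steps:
$b{\left(A \right)} = - 4 A$
$V = 0$ ($V = 3 \cdot 4 \cdot 0 = 12 \cdot 0 = 0$)
$- 17 V + \left(b{\left(4 \right)} + 1 g{\left(-4 \right)}\right) = \left(-17\right) 0 + \left(\left(-4\right) 4 + 1 \left(-1\right)\right) = 0 - 17 = -17$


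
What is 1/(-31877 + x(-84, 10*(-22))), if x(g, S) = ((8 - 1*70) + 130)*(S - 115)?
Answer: -1/54657 ≈ -1.8296e-5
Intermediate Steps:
x(g, S) = -7820 + 68*S (x(g, S) = ((8 - 70) + 130)*(-115 + S) = (-62 + 130)*(-115 + S) = 68*(-115 + S) = -7820 + 68*S)
1/(-31877 + x(-84, 10*(-22))) = 1/(-31877 + (-7820 + 68*(10*(-22)))) = 1/(-31877 + (-7820 + 68*(-220))) = 1/(-31877 + (-7820 - 14960)) = 1/(-31877 - 22780) = 1/(-54657) = -1/54657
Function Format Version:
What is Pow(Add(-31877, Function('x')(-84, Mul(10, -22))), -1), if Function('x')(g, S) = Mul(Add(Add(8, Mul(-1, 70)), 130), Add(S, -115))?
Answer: Rational(-1, 54657) ≈ -1.8296e-5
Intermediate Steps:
Function('x')(g, S) = Add(-7820, Mul(68, S)) (Function('x')(g, S) = Mul(Add(Add(8, -70), 130), Add(-115, S)) = Mul(Add(-62, 130), Add(-115, S)) = Mul(68, Add(-115, S)) = Add(-7820, Mul(68, S)))
Pow(Add(-31877, Function('x')(-84, Mul(10, -22))), -1) = Pow(Add(-31877, Add(-7820, Mul(68, Mul(10, -22)))), -1) = Pow(Add(-31877, Add(-7820, Mul(68, -220))), -1) = Pow(Add(-31877, Add(-7820, -14960)), -1) = Pow(Add(-31877, -22780), -1) = Pow(-54657, -1) = Rational(-1, 54657)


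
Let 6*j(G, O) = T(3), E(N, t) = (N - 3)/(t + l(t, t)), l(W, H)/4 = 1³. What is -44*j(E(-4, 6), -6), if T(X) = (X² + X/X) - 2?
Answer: -176/3 ≈ -58.667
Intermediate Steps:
l(W, H) = 4 (l(W, H) = 4*1³ = 4*1 = 4)
E(N, t) = (-3 + N)/(4 + t) (E(N, t) = (N - 3)/(t + 4) = (-3 + N)/(4 + t))
T(X) = -1 + X² (T(X) = (X² + 1) - 2 = (1 + X²) - 2 = -1 + X²)
j(G, O) = 4/3 (j(G, O) = (-1 + 3²)/6 = (-1 + 9)/6 = (⅙)*8 = 4/3)
-44*j(E(-4, 6), -6) = -44*4/3 = -176/3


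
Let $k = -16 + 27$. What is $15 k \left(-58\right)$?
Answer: $-9570$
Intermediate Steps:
$k = 11$
$15 k \left(-58\right) = 15 \cdot 11 \left(-58\right) = 165 \left(-58\right) = -9570$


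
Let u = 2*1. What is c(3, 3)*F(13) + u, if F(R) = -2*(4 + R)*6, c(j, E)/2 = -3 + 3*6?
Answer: -6118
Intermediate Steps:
u = 2
c(j, E) = 30 (c(j, E) = 2*(-3 + 3*6) = 2*(-3 + 18) = 2*15 = 30)
F(R) = -48 - 12*R (F(R) = (-8 - 2*R)*6 = -48 - 12*R)
c(3, 3)*F(13) + u = 30*(-48 - 12*13) + 2 = 30*(-48 - 156) + 2 = 30*(-204) + 2 = -6120 + 2 = -6118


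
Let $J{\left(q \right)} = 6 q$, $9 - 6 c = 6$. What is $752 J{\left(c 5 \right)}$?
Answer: $11280$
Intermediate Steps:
$c = \frac{1}{2}$ ($c = \frac{3}{2} - 1 = \frac{1}{2} \approx 0.5$)
$752 J{\left(c 5 \right)} = 752 \cdot 6 \cdot \frac{1}{2} \cdot 5 = 752 \cdot 6 \cdot \frac{5}{2} = 752 \cdot 15 = 11280$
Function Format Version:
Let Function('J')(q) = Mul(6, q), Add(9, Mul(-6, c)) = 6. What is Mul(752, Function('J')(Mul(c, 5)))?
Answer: 11280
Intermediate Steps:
c = Rational(1, 2) (c = Add(Rational(3, 2), Mul(Rational(-1, 6), 6)) = Add(Rational(3, 2), -1) = Rational(1, 2) ≈ 0.50000)
Mul(752, Function('J')(Mul(c, 5))) = Mul(752, Mul(6, Mul(Rational(1, 2), 5))) = Mul(752, Mul(6, Rational(5, 2))) = Mul(752, 15) = 11280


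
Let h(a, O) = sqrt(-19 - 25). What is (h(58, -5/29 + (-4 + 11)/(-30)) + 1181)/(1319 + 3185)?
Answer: 1181/4504 + I*sqrt(11)/2252 ≈ 0.26221 + 0.0014727*I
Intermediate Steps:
h(a, O) = 2*I*sqrt(11) (h(a, O) = sqrt(-44) = 2*I*sqrt(11))
(h(58, -5/29 + (-4 + 11)/(-30)) + 1181)/(1319 + 3185) = (2*I*sqrt(11) + 1181)/(1319 + 3185) = (1181 + 2*I*sqrt(11))/4504 = (1181 + 2*I*sqrt(11))*(1/4504) = 1181/4504 + I*sqrt(11)/2252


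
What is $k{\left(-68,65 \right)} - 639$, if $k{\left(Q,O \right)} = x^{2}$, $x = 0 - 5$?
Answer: $-614$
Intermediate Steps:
$x = -5$ ($x = 0 - 5 = -5$)
$k{\left(Q,O \right)} = 25$ ($k{\left(Q,O \right)} = \left(-5\right)^{2} = 25$)
$k{\left(-68,65 \right)} - 639 = 25 - 639 = -614$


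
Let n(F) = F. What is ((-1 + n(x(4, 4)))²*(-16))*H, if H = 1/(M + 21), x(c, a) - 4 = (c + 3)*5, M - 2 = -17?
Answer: -11552/3 ≈ -3850.7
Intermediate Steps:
M = -15 (M = 2 - 17 = -15)
x(c, a) = 19 + 5*c (x(c, a) = 4 + (c + 3)*5 = 4 + (3 + c)*5 = 4 + (15 + 5*c) = 19 + 5*c)
H = ⅙ (H = 1/(-15 + 21) = 1/6 = ⅙ ≈ 0.16667)
((-1 + n(x(4, 4)))²*(-16))*H = ((-1 + (19 + 5*4))²*(-16))*(⅙) = ((-1 + (19 + 20))²*(-16))*(⅙) = ((-1 + 39)²*(-16))*(⅙) = (38²*(-16))*(⅙) = (1444*(-16))*(⅙) = -23104*⅙ = -11552/3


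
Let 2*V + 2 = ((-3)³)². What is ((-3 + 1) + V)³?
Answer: 377933067/8 ≈ 4.7242e+7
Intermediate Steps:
V = 727/2 (V = -1 + ((-3)³)²/2 = -1 + (½)*(-27)² = -1 + (½)*729 = -1 + 729/2 = 727/2 ≈ 363.50)
((-3 + 1) + V)³ = ((-3 + 1) + 727/2)³ = (-2 + 727/2)³ = (723/2)³ = 377933067/8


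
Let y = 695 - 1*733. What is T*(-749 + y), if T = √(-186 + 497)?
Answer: -787*√311 ≈ -13879.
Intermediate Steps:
T = √311 ≈ 17.635
y = -38 (y = 695 - 733 = -38)
T*(-749 + y) = √311*(-749 - 38) = √311*(-787) = -787*√311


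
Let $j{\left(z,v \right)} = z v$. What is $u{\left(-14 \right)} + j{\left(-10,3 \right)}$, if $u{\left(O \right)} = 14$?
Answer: $-16$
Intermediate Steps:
$j{\left(z,v \right)} = v z$
$u{\left(-14 \right)} + j{\left(-10,3 \right)} = 14 + 3 \left(-10\right) = 14 - 30 = -16$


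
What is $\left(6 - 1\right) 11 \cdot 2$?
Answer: $110$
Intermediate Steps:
$\left(6 - 1\right) 11 \cdot 2 = 5 \cdot 11 \cdot 2 = 55 \cdot 2 = 110$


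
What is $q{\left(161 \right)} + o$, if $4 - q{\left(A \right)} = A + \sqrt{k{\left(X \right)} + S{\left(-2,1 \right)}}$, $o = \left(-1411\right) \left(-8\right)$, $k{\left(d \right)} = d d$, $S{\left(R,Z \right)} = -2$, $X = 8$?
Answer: $11131 - \sqrt{62} \approx 11123.0$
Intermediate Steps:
$k{\left(d \right)} = d^{2}$
$o = 11288$
$q{\left(A \right)} = 4 - A - \sqrt{62}$ ($q{\left(A \right)} = 4 - \left(A + \sqrt{8^{2} - 2}\right) = 4 - \left(A + \sqrt{64 - 2}\right) = 4 - \left(A + \sqrt{62}\right) = 4 - A - \sqrt{62}$)
$q{\left(161 \right)} + o = \left(4 - 161 - \sqrt{62}\right) + 11288 = \left(-157 - \sqrt{62}\right) + 11288 = 11131 - \sqrt{62}$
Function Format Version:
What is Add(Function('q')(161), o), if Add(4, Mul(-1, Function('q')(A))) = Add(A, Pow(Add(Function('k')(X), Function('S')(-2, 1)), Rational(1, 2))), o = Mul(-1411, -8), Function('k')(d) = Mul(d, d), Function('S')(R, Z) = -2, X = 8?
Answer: Add(11131, Mul(-1, Pow(62, Rational(1, 2)))) ≈ 11123.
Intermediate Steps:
Function('k')(d) = Pow(d, 2)
o = 11288
Function('q')(A) = Add(4, Mul(-1, A), Mul(-1, Pow(62, Rational(1, 2)))) (Function('q')(A) = Add(4, Mul(-1, Add(A, Pow(Add(Pow(8, 2), -2), Rational(1, 2))))) = Add(4, Mul(-1, Add(A, Pow(Add(64, -2), Rational(1, 2))))) = Add(4, Mul(-1, Add(A, Pow(62, Rational(1, 2))))) = Add(4, Add(Mul(-1, A), Mul(-1, Pow(62, Rational(1, 2))))) = Add(4, Mul(-1, A), Mul(-1, Pow(62, Rational(1, 2)))))
Add(Function('q')(161), o) = Add(Add(4, Mul(-1, 161), Mul(-1, Pow(62, Rational(1, 2)))), 11288) = Add(Add(4, -161, Mul(-1, Pow(62, Rational(1, 2)))), 11288) = Add(Add(-157, Mul(-1, Pow(62, Rational(1, 2)))), 11288) = Add(11131, Mul(-1, Pow(62, Rational(1, 2))))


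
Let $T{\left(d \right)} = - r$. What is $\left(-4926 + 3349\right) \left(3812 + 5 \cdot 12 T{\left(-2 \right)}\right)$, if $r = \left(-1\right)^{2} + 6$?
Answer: $-5349184$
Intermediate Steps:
$r = 7$ ($r = 1 + 6 = 7$)
$T{\left(d \right)} = -7$ ($T{\left(d \right)} = \left(-1\right) 7 = -7$)
$\left(-4926 + 3349\right) \left(3812 + 5 \cdot 12 T{\left(-2 \right)}\right) = \left(-4926 + 3349\right) \left(3812 + 5 \cdot 12 \left(-7\right)\right) = - 1577 \left(3812 + 60 \left(-7\right)\right) = - 1577 \left(3812 - 420\right) = \left(-1577\right) 3392 = -5349184$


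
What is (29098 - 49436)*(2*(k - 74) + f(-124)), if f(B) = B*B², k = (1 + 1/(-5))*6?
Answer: 193898668456/5 ≈ 3.8780e+10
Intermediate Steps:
k = 24/5 (k = (1 + 1*(-⅕))*6 = (1 - ⅕)*6 = (⅘)*6 = 24/5 ≈ 4.8000)
f(B) = B³
(29098 - 49436)*(2*(k - 74) + f(-124)) = (29098 - 49436)*(2*(24/5 - 74) + (-124)³) = -20338*(2*(-346/5) - 1906624) = -20338*(-692/5 - 1906624) = -20338*(-9533812/5) = 193898668456/5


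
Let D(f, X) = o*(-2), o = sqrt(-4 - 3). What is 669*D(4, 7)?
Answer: -1338*I*sqrt(7) ≈ -3540.0*I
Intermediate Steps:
o = I*sqrt(7) (o = sqrt(-7) = I*sqrt(7) ≈ 2.6458*I)
D(f, X) = -2*I*sqrt(7) (D(f, X) = (I*sqrt(7))*(-2) = -2*I*sqrt(7))
669*D(4, 7) = 669*(-2*I*sqrt(7)) = -1338*I*sqrt(7)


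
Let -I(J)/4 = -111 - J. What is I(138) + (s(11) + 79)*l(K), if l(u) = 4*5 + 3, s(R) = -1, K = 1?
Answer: 2790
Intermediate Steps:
l(u) = 23 (l(u) = 20 + 3 = 23)
I(J) = 444 + 4*J (I(J) = -4*(-111 - J) = 444 + 4*J)
I(138) + (s(11) + 79)*l(K) = (444 + 4*138) + (-1 + 79)*23 = (444 + 552) + 78*23 = 996 + 1794 = 2790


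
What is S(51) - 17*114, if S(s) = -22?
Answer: -1960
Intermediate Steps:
S(51) - 17*114 = -22 - 17*114 = -22 - 1*1938 = -22 - 1938 = -1960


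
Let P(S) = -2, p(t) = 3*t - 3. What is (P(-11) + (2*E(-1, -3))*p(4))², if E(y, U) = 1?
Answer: 256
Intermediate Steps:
p(t) = -3 + 3*t
(P(-11) + (2*E(-1, -3))*p(4))² = (-2 + (2*1)*(-3 + 3*4))² = (-2 + 2*(-3 + 12))² = (-2 + 2*9)² = (-2 + 18)² = 16² = 256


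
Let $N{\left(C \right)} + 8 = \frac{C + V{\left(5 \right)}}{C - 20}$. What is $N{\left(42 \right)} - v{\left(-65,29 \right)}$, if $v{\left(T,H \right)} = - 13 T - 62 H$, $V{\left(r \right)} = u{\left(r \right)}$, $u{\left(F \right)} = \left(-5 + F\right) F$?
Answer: $\frac{10416}{11} \approx 946.91$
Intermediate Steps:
$u{\left(F \right)} = F \left(-5 + F\right)$
$V{\left(r \right)} = r \left(-5 + r\right)$
$N{\left(C \right)} = -8 + \frac{C}{-20 + C}$ ($N{\left(C \right)} = -8 + \frac{C + 5 \left(-5 + 5\right)}{C - 20} = -8 + \frac{C + 5 \cdot 0}{-20 + C} = -8 + \frac{C + 0}{-20 + C} = -8 + \frac{C}{-20 + C}$)
$v{\left(T,H \right)} = - 62 H - 13 T$
$N{\left(42 \right)} - v{\left(-65,29 \right)} = \frac{160 - 294}{-20 + 42} - \left(\left(-62\right) 29 - -845\right) = \frac{160 - 294}{22} - \left(-1798 + 845\right) = \frac{1}{22} \left(-134\right) - -953 = - \frac{67}{11} + 953 = \frac{10416}{11}$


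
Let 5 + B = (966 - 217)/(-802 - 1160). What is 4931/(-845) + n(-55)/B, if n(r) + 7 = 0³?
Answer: -40461199/8922355 ≈ -4.5348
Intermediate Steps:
n(r) = -7 (n(r) = -7 + 0³ = -7 + 0 = -7)
B = -10559/1962 (B = -5 + (966 - 217)/(-802 - 1160) = -5 + 749/(-1962) = -5 + 749*(-1/1962) = -5 - 749/1962 = -10559/1962 ≈ -5.3818)
4931/(-845) + n(-55)/B = 4931/(-845) - 7/(-10559/1962) = 4931*(-1/845) - 7*(-1962/10559) = -4931/845 + 13734/10559 = -40461199/8922355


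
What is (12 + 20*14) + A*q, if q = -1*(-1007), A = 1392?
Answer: 1402036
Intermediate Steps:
q = 1007
(12 + 20*14) + A*q = (12 + 20*14) + 1392*1007 = (12 + 280) + 1401744 = 292 + 1401744 = 1402036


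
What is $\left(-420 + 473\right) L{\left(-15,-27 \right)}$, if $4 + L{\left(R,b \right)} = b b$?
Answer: $38425$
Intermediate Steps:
$L{\left(R,b \right)} = -4 + b^{2}$ ($L{\left(R,b \right)} = -4 + b b = -4 + b^{2}$)
$\left(-420 + 473\right) L{\left(-15,-27 \right)} = \left(-420 + 473\right) \left(-4 + \left(-27\right)^{2}\right) = 53 \left(-4 + 729\right) = 53 \cdot 725 = 38425$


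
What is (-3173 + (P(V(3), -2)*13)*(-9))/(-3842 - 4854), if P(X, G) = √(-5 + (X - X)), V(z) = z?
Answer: 3173/8696 + 117*I*√5/8696 ≈ 0.36488 + 0.030085*I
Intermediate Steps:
P(X, G) = I*√5 (P(X, G) = √(-5 + 0) = √(-5) = I*√5)
(-3173 + (P(V(3), -2)*13)*(-9))/(-3842 - 4854) = (-3173 + ((I*√5)*13)*(-9))/(-3842 - 4854) = (-3173 + (13*I*√5)*(-9))/(-8696) = (-3173 - 117*I*√5)*(-1/8696) = 3173/8696 + 117*I*√5/8696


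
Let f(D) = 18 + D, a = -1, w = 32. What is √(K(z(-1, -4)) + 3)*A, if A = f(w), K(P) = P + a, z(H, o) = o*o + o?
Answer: 50*√14 ≈ 187.08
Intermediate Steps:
z(H, o) = o + o² (z(H, o) = o² + o = o + o²)
K(P) = -1 + P (K(P) = P - 1 = -1 + P)
A = 50 (A = 18 + 32 = 50)
√(K(z(-1, -4)) + 3)*A = √((-1 - 4*(1 - 4)) + 3)*50 = √((-1 - 4*(-3)) + 3)*50 = √((-1 + 12) + 3)*50 = √(11 + 3)*50 = √14*50 = 50*√14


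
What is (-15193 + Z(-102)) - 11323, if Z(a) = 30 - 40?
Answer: -26526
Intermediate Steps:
Z(a) = -10
(-15193 + Z(-102)) - 11323 = (-15193 - 10) - 11323 = -15203 - 11323 = -26526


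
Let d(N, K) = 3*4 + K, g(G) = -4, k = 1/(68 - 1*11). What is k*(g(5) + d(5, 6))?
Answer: 14/57 ≈ 0.24561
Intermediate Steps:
k = 1/57 (k = 1/(68 - 11) = 1/57 ≈ 0.017544)
d(N, K) = 12 + K
k*(g(5) + d(5, 6)) = (-4 + (12 + 6))/57 = (-4 + 18)/57 = (1/57)*14 = 14/57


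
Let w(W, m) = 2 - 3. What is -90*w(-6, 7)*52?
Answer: 4680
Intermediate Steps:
w(W, m) = -1
-90*w(-6, 7)*52 = -90*(-1)*52 = 90*52 = 4680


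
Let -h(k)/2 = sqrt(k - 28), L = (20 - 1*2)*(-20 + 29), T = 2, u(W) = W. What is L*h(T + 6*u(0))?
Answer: -324*I*sqrt(26) ≈ -1652.1*I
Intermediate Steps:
L = 162 (L = (20 - 2)*9 = 18*9 = 162)
h(k) = -2*sqrt(-28 + k) (h(k) = -2*sqrt(k - 28) = -2*sqrt(-28 + k))
L*h(T + 6*u(0)) = 162*(-2*sqrt(-28 + (2 + 6*0))) = 162*(-2*sqrt(-28 + (2 + 0))) = 162*(-2*sqrt(-28 + 2)) = 162*(-2*I*sqrt(26)) = -324*I*sqrt(26)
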